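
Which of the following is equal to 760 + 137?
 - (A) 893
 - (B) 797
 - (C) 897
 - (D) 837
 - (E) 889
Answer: C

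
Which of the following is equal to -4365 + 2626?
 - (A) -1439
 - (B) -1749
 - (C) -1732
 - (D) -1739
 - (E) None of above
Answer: D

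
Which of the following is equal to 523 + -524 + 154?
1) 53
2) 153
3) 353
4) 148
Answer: 2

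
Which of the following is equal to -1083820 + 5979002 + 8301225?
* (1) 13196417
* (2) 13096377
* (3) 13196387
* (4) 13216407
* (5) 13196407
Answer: 5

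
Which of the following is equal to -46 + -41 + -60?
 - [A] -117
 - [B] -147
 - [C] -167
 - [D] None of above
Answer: B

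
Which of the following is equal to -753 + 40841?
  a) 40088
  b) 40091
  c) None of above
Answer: a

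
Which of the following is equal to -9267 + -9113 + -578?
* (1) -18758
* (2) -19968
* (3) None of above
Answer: 3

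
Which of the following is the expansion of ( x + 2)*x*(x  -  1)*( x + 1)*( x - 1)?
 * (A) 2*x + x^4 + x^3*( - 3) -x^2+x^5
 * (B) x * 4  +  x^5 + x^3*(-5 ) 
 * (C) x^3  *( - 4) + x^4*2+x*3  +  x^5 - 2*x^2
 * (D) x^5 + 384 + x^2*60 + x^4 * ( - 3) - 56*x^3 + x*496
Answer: A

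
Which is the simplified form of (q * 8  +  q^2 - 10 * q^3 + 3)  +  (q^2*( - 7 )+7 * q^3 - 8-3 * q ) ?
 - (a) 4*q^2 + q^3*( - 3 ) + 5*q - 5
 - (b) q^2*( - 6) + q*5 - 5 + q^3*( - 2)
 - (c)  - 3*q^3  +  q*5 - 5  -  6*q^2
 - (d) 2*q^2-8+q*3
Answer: c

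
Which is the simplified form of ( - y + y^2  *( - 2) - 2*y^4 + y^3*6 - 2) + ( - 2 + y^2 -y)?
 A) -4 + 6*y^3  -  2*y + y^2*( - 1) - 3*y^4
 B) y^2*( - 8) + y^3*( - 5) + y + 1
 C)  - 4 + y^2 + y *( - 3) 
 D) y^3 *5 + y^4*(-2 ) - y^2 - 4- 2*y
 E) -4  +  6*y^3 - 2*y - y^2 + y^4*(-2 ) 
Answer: E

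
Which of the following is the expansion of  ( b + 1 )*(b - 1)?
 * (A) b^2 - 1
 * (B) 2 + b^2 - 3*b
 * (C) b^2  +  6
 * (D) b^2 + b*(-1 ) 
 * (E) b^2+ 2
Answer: A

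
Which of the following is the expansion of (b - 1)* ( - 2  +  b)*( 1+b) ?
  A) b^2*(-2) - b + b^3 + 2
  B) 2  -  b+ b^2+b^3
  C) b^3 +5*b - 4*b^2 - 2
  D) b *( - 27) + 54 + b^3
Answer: A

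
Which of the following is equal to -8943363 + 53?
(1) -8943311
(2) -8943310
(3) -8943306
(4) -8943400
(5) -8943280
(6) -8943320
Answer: 2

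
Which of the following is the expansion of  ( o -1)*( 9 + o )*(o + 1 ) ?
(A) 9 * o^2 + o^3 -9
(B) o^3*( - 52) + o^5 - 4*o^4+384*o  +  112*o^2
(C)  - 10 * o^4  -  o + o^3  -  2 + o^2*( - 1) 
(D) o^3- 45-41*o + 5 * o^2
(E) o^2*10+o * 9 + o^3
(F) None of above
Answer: F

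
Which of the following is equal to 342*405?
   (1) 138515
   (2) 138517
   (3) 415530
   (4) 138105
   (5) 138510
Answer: 5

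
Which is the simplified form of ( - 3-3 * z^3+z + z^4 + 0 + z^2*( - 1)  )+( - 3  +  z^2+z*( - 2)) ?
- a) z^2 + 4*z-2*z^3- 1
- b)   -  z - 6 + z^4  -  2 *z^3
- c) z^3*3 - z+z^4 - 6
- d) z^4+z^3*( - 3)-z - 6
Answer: d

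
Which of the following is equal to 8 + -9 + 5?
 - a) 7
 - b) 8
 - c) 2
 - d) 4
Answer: d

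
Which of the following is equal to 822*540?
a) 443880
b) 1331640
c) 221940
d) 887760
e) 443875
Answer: a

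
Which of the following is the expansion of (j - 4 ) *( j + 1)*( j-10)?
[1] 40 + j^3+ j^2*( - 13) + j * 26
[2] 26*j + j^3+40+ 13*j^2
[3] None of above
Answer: 1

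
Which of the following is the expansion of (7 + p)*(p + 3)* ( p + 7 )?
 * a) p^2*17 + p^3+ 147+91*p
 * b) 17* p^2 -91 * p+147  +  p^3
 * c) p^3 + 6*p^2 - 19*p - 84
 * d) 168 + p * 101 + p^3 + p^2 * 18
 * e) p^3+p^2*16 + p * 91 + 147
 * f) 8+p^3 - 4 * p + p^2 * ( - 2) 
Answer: a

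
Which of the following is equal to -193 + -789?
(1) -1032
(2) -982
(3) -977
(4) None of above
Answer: 2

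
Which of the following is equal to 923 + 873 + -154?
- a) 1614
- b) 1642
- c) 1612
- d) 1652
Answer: b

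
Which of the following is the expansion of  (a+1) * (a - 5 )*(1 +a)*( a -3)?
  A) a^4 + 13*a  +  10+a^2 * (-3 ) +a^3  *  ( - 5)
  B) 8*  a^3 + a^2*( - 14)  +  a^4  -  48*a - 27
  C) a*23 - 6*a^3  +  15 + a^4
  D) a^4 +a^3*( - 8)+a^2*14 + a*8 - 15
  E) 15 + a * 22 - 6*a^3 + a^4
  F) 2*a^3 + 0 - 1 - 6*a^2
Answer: E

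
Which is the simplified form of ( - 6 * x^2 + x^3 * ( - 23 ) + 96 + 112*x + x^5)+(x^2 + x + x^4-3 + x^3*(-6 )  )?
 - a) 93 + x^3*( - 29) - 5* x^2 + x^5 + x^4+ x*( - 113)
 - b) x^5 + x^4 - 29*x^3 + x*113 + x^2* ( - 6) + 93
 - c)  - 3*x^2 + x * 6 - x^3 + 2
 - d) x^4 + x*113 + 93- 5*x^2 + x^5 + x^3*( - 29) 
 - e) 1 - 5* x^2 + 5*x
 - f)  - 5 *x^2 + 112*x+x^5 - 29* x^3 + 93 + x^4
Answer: d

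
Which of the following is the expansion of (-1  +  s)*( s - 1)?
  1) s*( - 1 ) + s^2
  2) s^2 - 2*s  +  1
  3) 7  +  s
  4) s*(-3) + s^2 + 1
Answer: 2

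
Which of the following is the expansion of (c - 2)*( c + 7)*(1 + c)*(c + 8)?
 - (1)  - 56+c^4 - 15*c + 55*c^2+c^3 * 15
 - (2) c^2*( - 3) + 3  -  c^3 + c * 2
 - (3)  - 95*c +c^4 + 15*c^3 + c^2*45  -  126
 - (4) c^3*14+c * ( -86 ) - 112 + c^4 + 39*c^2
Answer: 4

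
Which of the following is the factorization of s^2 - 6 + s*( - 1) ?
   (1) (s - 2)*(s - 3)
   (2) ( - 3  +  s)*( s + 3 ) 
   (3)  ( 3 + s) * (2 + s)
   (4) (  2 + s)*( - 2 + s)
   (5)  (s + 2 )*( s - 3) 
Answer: 5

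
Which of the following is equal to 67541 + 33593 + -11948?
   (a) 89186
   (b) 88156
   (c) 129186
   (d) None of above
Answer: a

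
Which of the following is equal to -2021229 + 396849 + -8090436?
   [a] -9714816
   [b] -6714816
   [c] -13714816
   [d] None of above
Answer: a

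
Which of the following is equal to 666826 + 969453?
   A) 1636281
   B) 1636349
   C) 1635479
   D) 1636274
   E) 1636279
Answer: E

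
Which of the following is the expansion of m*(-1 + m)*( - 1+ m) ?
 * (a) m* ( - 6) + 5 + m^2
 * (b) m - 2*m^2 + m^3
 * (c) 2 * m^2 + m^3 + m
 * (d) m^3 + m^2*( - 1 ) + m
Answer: b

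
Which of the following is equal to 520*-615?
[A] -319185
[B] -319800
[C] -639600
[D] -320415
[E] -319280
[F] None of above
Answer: B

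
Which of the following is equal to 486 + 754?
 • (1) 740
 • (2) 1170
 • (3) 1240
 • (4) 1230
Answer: 3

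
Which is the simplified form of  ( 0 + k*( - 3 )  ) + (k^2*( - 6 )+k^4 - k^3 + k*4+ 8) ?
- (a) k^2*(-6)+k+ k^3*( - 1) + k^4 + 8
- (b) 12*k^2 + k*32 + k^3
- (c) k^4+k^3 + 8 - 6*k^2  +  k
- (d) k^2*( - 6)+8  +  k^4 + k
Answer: a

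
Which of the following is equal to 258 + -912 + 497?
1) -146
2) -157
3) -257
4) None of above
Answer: 2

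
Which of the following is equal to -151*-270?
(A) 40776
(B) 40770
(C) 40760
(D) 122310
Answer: B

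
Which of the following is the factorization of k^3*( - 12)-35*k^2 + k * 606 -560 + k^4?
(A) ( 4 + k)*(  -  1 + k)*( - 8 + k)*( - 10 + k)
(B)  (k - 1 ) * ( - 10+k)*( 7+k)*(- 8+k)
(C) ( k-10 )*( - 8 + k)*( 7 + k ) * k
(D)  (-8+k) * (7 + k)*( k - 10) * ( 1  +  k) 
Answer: B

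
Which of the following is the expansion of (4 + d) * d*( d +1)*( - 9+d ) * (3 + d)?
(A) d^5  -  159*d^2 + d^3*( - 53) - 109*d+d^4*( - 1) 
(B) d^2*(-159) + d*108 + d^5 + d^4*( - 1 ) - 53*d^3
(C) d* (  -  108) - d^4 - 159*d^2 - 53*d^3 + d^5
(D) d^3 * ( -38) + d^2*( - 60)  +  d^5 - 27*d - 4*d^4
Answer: C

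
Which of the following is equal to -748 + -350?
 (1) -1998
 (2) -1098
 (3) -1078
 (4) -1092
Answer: 2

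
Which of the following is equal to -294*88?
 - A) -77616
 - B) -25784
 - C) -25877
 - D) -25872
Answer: D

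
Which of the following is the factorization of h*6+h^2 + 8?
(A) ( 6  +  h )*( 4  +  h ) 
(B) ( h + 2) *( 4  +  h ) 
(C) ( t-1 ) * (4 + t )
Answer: B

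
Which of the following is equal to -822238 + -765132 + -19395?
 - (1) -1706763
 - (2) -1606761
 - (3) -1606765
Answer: 3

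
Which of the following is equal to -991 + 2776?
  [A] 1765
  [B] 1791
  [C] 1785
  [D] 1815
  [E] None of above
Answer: C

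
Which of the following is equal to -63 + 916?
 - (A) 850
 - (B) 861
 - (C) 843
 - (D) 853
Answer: D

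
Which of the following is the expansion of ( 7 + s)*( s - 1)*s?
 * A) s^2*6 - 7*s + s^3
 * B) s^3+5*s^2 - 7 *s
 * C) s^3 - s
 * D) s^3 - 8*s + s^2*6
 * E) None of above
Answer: A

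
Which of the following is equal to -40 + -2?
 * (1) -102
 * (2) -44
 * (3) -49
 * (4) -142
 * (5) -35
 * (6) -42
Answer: 6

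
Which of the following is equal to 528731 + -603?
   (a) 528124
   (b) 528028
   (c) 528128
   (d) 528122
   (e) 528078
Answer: c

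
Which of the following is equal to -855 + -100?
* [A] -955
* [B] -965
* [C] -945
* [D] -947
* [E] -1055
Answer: A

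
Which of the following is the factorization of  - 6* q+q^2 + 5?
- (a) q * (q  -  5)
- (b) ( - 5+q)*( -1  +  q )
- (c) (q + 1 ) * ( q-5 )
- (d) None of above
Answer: b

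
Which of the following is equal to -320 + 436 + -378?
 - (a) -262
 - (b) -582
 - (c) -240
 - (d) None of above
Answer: a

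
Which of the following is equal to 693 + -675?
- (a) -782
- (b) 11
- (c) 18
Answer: c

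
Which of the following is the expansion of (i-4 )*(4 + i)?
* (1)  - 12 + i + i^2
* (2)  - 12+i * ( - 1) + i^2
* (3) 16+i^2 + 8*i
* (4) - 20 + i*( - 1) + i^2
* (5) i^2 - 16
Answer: 5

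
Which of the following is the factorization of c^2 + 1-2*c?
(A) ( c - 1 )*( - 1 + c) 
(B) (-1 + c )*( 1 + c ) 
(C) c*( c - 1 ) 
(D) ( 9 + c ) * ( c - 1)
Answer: A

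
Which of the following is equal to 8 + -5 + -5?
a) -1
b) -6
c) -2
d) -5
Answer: c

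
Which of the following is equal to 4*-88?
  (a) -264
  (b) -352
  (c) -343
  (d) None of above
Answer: b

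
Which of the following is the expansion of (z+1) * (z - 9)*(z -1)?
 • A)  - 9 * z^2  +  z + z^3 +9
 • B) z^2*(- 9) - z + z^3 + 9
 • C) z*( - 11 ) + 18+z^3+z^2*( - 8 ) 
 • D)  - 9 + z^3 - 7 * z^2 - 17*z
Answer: B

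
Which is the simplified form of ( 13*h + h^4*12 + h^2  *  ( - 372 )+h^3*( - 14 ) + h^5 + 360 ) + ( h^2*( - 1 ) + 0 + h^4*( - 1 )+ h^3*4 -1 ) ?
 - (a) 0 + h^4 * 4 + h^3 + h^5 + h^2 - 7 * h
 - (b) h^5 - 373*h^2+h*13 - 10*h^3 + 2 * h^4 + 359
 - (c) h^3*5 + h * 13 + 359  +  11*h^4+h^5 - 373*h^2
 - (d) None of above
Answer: d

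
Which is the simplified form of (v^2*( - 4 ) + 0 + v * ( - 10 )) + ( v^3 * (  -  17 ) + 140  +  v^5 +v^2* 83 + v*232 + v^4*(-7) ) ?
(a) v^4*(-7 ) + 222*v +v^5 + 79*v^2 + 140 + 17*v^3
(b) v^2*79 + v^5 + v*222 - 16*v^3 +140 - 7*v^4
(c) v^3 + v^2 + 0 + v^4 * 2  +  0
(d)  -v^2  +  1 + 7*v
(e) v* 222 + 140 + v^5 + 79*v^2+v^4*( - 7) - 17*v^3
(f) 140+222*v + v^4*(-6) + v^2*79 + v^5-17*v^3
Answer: e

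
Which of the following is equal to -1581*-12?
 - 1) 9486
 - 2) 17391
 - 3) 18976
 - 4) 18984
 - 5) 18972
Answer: 5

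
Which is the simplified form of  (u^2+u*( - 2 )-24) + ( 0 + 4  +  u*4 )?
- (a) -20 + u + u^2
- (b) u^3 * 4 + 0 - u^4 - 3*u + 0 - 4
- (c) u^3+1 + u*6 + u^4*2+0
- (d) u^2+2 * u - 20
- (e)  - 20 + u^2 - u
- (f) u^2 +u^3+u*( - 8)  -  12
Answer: d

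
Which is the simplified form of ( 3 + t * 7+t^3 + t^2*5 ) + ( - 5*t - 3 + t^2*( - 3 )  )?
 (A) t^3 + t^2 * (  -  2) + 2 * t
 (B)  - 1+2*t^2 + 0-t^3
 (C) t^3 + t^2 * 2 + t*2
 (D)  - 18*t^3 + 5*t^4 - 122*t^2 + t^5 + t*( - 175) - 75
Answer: C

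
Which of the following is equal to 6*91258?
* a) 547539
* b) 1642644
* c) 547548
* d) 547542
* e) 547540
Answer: c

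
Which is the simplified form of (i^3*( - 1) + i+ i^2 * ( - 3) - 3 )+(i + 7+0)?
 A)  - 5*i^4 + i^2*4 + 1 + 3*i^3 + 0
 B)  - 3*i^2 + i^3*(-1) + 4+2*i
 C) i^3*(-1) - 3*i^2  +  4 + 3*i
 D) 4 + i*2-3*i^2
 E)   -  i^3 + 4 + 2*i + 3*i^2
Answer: B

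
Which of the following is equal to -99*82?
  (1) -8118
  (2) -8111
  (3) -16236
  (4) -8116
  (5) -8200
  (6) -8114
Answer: 1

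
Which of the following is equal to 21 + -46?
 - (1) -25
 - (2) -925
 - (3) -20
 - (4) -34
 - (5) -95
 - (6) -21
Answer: 1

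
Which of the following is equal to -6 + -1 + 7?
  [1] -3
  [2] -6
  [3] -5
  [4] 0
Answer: 4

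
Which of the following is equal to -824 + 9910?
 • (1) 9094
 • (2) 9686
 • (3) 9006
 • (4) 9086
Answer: 4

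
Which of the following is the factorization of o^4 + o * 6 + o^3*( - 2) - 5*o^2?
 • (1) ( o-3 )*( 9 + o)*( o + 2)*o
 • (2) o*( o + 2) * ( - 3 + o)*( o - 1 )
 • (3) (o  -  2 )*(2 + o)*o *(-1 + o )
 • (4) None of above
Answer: 2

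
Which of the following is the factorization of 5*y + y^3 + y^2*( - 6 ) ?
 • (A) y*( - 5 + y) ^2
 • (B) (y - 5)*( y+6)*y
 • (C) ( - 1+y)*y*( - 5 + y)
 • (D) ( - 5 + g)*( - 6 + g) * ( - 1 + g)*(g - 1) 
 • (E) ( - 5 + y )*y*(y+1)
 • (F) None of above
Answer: C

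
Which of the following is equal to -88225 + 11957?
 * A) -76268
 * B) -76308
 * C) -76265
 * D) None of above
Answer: A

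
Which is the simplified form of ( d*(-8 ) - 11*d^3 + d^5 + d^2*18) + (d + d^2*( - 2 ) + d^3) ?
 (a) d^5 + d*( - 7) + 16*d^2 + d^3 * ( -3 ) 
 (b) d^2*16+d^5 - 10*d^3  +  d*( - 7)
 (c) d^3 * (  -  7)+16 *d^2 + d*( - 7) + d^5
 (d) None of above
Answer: b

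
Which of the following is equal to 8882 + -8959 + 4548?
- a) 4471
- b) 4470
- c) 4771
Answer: a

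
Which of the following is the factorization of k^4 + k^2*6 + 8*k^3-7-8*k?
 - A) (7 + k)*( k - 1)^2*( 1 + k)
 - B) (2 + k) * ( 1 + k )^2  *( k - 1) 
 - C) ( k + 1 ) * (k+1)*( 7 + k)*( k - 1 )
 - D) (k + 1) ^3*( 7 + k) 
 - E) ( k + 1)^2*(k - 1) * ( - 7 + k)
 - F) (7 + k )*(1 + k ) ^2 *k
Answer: C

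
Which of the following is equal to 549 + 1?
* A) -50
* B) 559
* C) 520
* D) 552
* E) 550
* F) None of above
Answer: E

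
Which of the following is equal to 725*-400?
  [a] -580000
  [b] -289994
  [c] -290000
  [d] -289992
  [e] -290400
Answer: c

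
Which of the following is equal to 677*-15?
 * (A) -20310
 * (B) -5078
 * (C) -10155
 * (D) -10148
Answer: C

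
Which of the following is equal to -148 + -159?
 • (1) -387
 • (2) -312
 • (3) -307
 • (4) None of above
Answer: 3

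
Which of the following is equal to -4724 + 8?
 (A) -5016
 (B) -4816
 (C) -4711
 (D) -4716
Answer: D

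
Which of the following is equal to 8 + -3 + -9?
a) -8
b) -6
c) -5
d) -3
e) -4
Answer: e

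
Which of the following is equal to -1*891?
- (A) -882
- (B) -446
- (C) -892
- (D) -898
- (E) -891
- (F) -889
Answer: E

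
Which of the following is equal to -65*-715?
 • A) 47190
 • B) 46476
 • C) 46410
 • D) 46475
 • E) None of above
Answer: D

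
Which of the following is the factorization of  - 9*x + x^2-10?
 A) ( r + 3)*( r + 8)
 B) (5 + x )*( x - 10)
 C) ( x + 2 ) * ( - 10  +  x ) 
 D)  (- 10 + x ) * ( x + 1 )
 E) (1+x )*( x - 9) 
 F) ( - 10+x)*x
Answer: D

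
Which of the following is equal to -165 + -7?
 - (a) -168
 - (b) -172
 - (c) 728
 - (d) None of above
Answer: b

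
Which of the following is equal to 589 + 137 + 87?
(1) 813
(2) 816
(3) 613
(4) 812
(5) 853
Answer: 1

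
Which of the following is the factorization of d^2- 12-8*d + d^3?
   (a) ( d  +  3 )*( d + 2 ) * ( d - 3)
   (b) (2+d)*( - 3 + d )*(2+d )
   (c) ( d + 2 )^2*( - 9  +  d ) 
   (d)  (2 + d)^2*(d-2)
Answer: b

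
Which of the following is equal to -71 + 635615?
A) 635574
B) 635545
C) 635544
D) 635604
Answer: C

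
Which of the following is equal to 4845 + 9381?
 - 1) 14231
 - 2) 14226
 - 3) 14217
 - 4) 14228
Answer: 2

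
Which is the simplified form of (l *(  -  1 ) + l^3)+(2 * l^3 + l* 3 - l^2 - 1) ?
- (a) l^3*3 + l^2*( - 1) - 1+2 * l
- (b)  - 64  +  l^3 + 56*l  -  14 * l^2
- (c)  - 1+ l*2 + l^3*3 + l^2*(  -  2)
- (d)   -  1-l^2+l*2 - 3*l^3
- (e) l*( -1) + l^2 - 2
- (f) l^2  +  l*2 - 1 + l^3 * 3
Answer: a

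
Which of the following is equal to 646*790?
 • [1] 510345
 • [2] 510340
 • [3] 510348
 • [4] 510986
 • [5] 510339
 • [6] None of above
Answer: 2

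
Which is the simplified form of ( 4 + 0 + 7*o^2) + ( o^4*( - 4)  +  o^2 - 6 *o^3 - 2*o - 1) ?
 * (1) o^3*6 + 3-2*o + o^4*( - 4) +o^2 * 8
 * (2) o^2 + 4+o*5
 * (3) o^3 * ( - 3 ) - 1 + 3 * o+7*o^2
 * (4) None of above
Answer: 4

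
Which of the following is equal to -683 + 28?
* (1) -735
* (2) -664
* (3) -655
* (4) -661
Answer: 3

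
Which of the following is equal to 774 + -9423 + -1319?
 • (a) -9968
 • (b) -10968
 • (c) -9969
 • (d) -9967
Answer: a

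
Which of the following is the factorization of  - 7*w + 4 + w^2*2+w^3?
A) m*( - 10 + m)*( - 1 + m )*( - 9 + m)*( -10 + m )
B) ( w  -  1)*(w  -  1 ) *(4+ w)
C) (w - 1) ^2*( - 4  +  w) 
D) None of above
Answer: B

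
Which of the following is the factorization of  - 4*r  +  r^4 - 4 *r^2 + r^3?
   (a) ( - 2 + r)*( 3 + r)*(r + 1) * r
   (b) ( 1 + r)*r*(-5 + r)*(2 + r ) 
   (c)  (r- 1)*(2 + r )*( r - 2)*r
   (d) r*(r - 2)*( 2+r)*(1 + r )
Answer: d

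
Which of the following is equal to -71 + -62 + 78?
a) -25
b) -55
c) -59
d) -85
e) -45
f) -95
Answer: b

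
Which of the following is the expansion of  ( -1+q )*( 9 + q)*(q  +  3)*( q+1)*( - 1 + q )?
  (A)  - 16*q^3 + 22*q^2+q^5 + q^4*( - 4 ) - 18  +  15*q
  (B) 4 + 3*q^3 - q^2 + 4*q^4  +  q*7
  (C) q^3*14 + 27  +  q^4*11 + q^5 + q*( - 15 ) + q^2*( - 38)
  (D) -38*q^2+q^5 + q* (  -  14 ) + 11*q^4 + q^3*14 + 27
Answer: C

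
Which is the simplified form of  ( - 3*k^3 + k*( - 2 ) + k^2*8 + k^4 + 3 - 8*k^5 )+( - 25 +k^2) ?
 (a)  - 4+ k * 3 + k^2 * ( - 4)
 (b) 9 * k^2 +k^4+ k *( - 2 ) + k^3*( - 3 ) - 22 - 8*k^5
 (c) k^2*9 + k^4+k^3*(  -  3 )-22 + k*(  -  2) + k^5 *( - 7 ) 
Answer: b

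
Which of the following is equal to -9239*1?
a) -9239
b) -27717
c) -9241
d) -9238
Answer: a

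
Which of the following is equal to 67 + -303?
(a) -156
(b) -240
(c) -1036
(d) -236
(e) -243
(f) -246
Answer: d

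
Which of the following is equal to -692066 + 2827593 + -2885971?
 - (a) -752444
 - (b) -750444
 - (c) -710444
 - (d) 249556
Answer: b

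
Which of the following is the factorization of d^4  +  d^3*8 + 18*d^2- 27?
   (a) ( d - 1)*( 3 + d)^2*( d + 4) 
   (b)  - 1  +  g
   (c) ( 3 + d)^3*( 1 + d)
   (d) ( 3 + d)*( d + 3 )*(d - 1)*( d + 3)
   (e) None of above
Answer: d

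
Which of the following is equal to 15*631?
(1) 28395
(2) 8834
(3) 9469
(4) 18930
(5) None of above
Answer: 5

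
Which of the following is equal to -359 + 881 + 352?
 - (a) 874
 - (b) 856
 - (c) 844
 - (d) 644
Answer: a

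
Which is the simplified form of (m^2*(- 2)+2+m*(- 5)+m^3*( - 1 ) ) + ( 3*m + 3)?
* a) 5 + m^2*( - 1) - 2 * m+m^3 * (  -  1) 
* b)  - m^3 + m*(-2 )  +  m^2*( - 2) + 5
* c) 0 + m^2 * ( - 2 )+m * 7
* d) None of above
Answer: b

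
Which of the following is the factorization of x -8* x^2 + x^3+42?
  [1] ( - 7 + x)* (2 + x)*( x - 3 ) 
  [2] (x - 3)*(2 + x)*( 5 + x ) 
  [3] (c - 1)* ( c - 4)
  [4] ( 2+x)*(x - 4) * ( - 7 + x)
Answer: 1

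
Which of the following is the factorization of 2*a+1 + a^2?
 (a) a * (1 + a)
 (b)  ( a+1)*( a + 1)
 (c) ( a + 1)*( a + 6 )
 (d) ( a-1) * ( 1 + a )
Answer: b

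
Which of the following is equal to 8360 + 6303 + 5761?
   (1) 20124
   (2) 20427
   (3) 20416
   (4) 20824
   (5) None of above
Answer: 5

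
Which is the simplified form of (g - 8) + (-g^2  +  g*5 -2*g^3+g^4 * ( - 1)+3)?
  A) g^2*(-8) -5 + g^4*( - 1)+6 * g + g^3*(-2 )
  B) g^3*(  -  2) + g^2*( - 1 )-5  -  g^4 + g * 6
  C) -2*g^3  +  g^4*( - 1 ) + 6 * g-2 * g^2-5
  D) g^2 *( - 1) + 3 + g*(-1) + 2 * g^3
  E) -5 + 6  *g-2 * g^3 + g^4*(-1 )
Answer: B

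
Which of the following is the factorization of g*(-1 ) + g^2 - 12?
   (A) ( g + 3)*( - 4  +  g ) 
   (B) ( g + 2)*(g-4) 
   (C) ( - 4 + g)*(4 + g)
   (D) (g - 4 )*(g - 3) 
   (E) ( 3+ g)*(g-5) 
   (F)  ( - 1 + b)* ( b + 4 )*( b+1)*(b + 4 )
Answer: A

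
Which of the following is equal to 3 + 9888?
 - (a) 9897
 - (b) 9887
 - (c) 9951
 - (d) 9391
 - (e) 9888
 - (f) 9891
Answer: f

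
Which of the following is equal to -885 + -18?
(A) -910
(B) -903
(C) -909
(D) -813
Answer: B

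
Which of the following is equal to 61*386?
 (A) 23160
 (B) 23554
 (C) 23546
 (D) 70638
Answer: C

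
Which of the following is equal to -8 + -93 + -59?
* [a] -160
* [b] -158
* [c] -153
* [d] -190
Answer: a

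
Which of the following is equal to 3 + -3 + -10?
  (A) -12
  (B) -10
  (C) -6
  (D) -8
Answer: B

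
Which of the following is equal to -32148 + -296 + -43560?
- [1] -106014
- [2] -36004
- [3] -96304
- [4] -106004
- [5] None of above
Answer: 5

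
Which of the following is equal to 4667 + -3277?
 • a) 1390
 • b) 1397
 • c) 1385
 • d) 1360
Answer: a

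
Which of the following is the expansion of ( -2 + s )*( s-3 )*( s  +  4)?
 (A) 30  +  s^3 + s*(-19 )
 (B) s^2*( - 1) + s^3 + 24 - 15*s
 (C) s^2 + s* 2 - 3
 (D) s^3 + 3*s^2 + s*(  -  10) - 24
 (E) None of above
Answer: E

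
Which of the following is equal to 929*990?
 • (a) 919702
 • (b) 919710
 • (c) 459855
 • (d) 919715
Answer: b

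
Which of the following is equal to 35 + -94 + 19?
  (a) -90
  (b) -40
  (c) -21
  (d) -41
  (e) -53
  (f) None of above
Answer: b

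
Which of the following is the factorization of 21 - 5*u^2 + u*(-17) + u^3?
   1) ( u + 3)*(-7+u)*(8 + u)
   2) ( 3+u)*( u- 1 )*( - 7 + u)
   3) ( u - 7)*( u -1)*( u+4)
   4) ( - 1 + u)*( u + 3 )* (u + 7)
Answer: 2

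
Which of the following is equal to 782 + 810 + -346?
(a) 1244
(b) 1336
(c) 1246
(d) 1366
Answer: c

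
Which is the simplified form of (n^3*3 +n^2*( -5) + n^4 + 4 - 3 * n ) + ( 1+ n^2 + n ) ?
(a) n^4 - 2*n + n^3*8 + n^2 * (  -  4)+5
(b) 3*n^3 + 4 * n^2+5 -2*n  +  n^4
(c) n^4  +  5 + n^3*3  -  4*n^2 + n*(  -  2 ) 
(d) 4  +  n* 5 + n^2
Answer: c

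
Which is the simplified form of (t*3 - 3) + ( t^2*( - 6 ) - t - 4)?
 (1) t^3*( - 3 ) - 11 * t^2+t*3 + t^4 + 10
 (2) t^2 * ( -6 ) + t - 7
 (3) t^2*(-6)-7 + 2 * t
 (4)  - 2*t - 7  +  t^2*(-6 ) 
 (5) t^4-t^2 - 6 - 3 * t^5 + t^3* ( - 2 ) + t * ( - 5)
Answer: 3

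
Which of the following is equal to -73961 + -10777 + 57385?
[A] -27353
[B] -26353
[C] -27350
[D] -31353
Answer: A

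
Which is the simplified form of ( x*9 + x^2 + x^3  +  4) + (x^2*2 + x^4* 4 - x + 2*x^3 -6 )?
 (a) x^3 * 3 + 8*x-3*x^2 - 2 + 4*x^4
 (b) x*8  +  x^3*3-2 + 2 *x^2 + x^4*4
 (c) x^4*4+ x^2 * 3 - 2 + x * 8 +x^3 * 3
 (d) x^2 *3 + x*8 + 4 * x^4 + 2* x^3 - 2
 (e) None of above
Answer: c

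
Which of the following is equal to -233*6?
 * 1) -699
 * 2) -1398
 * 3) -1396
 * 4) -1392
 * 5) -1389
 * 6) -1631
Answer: 2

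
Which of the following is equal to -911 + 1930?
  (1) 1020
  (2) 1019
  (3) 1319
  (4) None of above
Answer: 2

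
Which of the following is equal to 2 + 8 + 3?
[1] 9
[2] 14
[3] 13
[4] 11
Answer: 3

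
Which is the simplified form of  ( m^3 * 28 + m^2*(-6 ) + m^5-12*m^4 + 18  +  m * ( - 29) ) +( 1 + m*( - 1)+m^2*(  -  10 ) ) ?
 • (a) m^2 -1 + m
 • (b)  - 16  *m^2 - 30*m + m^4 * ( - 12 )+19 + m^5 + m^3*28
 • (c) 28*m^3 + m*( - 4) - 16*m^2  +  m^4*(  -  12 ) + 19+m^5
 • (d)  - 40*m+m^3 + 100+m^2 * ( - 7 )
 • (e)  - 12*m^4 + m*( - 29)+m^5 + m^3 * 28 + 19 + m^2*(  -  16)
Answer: b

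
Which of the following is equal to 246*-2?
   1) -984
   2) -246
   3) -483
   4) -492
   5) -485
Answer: 4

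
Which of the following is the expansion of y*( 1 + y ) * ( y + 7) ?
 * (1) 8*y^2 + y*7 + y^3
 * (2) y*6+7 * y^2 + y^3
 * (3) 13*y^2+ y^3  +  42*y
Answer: 1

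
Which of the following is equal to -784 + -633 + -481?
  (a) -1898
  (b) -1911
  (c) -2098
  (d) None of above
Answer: a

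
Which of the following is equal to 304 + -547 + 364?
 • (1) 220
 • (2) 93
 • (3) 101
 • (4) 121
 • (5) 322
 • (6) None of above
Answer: 4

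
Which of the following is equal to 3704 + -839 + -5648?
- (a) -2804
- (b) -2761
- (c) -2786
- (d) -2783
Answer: d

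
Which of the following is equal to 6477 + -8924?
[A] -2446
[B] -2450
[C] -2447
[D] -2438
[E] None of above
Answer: C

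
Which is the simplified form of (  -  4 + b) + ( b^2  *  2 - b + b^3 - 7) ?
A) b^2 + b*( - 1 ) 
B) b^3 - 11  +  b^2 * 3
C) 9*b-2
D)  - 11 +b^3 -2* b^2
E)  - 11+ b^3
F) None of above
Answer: F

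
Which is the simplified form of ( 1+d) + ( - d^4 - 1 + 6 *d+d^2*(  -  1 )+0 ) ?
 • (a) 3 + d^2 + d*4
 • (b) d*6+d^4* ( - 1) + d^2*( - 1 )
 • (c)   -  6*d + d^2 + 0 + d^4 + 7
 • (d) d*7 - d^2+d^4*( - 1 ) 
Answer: d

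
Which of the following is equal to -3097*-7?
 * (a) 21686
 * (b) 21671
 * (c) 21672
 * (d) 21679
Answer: d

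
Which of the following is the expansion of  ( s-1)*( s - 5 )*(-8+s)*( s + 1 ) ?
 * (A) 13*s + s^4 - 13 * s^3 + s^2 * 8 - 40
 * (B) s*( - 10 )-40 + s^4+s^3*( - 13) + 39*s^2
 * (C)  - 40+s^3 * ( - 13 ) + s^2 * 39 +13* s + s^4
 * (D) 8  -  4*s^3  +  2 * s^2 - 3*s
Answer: C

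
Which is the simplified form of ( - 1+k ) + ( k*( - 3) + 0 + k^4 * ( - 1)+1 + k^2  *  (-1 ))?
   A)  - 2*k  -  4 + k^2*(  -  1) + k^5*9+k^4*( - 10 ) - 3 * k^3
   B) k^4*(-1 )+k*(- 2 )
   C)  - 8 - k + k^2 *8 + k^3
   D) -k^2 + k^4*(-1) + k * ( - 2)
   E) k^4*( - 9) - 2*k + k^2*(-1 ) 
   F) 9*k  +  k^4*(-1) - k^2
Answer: D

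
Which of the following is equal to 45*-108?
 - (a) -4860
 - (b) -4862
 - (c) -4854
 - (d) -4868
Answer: a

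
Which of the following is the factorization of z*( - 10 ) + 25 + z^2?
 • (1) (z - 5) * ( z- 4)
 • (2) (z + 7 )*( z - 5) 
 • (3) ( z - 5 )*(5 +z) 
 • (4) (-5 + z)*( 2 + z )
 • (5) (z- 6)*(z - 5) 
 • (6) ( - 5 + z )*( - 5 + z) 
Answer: 6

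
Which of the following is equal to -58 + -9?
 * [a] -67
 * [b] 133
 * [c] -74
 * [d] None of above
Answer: a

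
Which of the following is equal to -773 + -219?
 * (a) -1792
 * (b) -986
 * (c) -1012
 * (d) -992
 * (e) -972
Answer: d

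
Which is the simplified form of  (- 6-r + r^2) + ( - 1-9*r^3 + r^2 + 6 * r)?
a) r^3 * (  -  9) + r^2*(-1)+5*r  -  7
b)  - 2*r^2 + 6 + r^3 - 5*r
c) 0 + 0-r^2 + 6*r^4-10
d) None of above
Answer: d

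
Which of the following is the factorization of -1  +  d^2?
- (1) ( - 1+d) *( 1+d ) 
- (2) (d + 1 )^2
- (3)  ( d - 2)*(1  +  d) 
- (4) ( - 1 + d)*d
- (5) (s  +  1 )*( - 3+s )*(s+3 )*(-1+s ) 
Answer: 1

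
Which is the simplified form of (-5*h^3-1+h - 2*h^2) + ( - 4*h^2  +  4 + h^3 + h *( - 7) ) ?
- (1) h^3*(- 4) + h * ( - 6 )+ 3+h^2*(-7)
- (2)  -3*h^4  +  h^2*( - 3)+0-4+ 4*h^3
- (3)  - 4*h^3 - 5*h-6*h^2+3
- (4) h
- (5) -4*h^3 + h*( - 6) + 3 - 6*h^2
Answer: 5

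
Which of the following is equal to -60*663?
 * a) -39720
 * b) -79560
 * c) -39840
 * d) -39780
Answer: d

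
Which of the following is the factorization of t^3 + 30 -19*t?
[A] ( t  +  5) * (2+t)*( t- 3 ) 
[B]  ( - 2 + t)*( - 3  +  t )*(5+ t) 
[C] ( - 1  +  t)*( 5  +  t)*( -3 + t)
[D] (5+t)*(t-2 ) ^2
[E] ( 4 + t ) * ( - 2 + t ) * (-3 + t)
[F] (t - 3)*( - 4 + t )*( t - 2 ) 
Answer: B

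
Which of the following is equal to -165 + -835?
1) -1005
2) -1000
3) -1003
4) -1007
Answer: 2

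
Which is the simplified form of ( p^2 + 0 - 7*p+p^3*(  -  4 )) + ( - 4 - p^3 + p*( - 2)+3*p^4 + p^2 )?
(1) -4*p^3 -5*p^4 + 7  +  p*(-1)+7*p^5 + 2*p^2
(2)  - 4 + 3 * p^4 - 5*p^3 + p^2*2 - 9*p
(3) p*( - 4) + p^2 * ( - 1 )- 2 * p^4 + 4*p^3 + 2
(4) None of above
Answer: 2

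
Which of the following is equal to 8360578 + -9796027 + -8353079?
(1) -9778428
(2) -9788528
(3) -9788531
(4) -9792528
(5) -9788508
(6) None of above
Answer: 2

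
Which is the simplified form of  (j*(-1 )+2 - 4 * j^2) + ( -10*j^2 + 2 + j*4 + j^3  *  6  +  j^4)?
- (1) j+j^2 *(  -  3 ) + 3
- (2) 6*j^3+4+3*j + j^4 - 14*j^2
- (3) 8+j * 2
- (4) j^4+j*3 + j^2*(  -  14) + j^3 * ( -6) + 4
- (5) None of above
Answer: 2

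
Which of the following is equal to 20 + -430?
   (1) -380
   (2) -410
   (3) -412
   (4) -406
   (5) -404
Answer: 2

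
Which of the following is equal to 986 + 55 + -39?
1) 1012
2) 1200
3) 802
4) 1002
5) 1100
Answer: 4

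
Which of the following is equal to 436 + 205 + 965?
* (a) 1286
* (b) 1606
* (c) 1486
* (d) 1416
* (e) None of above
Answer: b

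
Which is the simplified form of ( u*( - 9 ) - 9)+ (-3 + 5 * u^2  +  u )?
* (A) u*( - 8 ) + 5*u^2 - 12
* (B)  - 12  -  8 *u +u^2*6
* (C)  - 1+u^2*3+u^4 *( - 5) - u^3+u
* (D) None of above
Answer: A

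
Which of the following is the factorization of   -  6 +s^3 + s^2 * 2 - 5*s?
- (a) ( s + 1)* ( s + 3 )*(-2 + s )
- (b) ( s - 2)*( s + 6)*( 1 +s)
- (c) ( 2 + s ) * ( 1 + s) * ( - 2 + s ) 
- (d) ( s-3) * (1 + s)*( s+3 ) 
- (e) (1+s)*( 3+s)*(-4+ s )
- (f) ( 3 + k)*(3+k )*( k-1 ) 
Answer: a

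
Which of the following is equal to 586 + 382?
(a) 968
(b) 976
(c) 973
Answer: a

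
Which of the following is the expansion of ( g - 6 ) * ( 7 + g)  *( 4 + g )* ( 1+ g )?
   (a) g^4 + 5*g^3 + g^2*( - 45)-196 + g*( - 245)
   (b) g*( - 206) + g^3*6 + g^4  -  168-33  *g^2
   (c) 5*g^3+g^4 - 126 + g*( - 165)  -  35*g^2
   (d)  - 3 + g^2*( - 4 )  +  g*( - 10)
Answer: b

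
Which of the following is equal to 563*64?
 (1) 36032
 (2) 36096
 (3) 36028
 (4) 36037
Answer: 1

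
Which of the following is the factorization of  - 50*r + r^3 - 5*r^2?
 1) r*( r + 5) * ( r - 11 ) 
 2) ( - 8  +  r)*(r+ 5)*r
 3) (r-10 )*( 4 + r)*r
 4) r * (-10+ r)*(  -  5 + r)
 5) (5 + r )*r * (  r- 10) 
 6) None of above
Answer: 5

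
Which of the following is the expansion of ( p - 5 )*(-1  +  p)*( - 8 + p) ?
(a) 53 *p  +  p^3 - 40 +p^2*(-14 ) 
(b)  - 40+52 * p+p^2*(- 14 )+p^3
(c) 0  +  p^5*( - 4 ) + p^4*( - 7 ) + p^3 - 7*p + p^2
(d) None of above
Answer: a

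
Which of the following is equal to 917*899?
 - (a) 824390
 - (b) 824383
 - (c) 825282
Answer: b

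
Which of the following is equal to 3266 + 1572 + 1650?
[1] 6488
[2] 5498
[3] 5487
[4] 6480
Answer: 1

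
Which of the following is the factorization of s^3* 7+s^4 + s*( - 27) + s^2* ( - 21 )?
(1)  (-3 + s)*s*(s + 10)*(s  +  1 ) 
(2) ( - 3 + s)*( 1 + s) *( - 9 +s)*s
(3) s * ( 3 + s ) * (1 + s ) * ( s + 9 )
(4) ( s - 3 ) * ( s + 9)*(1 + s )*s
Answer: 4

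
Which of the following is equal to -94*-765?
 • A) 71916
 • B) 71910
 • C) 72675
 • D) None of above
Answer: B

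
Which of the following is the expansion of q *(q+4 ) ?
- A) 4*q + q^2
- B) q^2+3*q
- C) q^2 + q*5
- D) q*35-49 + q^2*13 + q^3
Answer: A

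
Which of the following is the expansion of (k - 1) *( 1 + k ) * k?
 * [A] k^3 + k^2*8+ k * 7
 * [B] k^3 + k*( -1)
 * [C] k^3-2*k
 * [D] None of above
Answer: B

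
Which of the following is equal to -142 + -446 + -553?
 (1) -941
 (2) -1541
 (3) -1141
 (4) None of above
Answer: 3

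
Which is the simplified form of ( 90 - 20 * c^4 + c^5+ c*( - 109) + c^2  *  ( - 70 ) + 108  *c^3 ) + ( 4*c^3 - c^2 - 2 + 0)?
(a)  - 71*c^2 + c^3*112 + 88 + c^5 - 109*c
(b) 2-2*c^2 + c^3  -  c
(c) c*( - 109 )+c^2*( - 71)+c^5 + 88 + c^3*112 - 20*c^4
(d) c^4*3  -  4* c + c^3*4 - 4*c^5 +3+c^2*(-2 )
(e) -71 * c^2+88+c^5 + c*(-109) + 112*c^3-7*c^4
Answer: c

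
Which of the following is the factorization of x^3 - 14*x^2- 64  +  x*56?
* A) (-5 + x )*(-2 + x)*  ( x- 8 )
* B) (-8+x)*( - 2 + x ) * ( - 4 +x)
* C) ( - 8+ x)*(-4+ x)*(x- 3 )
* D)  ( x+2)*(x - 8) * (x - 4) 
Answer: B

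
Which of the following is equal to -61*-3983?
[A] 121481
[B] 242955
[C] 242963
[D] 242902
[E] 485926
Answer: C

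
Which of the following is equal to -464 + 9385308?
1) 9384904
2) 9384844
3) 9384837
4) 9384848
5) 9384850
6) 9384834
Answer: 2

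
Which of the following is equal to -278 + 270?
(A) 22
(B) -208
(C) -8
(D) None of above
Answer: C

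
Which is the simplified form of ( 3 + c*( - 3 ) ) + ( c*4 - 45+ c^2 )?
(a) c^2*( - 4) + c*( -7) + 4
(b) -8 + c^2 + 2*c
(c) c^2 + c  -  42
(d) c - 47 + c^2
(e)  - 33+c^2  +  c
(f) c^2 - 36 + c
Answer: c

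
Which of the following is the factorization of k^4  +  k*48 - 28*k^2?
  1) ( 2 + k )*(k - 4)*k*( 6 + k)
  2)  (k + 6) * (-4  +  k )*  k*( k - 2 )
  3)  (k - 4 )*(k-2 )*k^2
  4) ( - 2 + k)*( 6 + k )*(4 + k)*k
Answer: 2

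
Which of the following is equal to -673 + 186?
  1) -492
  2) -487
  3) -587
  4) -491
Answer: 2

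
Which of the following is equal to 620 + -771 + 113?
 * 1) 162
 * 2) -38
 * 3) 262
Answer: 2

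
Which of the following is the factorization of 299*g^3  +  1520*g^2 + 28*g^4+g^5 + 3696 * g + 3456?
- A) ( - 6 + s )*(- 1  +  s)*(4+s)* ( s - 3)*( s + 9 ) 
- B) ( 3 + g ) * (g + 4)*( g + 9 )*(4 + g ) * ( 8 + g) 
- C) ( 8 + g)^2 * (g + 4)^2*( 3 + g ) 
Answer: B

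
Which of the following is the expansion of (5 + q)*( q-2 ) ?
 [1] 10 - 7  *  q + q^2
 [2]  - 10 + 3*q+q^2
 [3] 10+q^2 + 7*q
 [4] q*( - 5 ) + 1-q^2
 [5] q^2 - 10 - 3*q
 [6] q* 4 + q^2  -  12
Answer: 2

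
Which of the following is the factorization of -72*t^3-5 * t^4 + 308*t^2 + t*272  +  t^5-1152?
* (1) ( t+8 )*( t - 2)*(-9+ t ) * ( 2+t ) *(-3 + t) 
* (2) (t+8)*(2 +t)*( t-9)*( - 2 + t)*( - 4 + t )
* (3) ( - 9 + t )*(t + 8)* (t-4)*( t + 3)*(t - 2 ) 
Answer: 2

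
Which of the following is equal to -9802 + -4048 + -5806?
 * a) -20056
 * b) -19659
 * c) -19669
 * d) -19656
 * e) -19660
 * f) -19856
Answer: d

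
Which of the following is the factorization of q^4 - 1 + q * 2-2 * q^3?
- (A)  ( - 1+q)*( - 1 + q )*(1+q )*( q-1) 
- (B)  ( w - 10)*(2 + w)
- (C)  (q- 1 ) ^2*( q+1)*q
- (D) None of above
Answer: A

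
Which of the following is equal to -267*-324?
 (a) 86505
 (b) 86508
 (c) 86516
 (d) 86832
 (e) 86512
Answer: b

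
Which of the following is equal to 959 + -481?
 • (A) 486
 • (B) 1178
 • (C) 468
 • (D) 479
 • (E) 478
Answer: E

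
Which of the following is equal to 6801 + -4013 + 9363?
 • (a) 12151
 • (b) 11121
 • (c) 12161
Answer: a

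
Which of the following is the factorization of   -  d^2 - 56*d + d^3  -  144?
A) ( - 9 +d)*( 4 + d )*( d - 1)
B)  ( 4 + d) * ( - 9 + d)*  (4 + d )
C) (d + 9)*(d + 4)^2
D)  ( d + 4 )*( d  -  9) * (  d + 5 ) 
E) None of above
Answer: B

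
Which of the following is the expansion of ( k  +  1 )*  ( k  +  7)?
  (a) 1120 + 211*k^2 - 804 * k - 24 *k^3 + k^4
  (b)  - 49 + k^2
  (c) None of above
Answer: c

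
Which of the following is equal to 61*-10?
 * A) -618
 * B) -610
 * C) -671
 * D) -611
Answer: B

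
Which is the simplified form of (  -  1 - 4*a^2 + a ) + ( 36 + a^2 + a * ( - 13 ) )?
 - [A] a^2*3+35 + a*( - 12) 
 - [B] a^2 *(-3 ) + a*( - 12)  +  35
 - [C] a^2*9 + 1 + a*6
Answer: B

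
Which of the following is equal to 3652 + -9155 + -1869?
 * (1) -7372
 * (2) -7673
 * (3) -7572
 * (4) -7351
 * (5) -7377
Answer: 1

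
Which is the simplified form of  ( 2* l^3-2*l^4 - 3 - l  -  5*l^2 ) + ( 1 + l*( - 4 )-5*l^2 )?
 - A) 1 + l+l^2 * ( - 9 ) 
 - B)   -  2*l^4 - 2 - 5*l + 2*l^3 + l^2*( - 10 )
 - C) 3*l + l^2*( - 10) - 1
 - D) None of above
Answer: B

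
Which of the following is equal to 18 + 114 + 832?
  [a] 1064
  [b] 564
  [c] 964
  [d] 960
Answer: c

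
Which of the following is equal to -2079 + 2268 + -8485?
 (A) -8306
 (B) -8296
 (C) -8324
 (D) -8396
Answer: B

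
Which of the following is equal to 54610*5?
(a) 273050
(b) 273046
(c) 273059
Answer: a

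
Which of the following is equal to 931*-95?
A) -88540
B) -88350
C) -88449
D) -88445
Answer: D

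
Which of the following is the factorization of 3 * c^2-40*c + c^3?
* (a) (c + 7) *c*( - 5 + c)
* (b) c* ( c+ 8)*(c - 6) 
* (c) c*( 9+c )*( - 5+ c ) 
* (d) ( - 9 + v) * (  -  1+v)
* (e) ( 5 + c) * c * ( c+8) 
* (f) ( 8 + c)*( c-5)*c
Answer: f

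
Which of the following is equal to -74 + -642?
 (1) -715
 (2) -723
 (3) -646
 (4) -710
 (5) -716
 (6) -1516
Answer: 5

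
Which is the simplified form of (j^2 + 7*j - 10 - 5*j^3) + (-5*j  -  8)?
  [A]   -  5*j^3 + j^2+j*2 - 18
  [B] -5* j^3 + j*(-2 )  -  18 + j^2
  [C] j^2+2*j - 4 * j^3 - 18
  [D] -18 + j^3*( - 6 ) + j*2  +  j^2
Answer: A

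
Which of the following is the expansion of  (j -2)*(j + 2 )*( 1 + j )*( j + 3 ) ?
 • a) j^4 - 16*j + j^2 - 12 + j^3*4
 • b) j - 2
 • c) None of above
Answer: c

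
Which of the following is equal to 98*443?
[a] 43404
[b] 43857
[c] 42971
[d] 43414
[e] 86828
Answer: d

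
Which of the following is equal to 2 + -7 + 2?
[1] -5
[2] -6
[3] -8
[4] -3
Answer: 4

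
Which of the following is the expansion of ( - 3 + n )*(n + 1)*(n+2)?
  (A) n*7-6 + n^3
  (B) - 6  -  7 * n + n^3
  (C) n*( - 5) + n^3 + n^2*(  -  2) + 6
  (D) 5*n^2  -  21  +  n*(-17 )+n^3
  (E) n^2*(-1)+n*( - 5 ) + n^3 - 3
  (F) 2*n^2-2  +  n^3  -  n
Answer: B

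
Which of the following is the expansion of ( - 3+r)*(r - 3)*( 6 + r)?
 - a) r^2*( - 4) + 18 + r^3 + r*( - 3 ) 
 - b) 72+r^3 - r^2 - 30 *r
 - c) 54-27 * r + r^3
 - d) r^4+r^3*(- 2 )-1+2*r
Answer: c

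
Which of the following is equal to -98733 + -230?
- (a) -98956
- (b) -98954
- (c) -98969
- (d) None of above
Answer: d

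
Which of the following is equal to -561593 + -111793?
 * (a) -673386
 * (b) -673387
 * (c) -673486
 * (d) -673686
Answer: a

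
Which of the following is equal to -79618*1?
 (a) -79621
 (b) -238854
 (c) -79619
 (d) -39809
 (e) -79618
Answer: e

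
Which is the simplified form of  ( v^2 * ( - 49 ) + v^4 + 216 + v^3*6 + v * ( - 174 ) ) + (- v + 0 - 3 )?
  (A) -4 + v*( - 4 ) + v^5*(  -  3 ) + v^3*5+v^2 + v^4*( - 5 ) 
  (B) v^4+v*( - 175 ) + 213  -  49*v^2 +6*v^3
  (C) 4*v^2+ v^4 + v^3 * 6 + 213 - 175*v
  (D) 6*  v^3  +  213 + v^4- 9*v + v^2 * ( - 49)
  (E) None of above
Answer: B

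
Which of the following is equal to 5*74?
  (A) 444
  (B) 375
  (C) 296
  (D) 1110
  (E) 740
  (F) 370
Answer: F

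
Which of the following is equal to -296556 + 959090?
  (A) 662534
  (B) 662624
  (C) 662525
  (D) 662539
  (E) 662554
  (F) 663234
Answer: A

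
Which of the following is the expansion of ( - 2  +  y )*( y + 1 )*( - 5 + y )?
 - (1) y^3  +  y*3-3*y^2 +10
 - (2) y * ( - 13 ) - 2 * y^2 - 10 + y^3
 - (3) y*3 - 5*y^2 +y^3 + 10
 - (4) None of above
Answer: 4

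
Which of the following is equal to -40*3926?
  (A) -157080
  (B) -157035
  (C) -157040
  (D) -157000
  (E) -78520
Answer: C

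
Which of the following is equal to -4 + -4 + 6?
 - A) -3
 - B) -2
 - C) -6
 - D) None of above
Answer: B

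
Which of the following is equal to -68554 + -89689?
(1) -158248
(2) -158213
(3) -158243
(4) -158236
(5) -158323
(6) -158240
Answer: 3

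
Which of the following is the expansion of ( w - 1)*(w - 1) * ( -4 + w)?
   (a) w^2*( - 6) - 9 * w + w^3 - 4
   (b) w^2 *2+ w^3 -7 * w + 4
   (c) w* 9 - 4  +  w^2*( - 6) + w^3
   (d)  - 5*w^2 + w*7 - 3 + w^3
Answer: c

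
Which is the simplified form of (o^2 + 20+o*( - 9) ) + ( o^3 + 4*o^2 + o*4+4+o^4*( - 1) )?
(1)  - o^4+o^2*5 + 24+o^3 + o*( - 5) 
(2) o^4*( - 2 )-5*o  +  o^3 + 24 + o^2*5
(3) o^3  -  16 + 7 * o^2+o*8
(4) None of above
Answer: 1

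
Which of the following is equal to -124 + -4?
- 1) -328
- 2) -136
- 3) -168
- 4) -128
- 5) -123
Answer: 4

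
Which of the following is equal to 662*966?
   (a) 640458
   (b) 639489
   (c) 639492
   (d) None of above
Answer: c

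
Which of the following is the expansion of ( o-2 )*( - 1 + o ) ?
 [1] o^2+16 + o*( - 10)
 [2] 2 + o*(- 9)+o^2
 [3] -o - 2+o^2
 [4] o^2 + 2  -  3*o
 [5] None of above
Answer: 4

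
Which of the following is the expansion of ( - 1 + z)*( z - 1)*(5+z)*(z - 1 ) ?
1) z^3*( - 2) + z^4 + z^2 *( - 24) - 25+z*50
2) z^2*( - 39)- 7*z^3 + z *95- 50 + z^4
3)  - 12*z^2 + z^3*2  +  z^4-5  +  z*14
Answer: 3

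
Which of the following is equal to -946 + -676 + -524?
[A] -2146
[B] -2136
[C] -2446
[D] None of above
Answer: A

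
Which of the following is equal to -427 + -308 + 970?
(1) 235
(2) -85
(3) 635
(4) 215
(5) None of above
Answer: 1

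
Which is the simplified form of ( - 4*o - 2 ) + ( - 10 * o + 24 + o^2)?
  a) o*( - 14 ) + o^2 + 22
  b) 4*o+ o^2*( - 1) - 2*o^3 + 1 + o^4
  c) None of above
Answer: a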